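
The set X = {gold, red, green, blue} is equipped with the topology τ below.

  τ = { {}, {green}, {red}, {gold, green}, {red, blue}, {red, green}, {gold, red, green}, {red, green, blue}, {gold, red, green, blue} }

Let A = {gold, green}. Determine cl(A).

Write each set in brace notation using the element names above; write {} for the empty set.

{gold, green}

complement {red, blue}; its interior {red, blue}; cl(A) = X∖{red, blue} = {gold, green}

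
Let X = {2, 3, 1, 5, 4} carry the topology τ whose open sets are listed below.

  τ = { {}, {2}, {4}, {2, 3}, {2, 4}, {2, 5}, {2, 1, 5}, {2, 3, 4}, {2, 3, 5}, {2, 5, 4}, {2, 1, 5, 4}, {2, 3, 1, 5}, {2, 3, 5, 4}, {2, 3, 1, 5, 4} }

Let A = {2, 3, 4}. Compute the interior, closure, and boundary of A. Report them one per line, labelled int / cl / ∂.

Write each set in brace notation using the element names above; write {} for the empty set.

interior: largest open inside A is {2, 3, 4} (from {}, {4}, {2}, {2, 4}, {2, 3}, {2, 3, 4})
cl via duality: int({1, 5}) = {}, so X∖{} = {2, 3, 1, 5, 4}
cl∖int = {1, 5}

int(A) = {2, 3, 4}
cl(A)  = {2, 3, 1, 5, 4}
∂A     = {1, 5}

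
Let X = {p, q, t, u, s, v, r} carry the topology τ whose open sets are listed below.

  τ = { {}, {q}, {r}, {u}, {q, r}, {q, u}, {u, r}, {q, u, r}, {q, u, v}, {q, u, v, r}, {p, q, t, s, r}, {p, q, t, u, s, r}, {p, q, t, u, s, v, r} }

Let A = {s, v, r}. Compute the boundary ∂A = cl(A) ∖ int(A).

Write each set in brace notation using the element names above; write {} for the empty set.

{p, t, s, v}

opens ⊆ A: {}, {r}; union → int = {r}
complement {p, q, t, u}; its interior {q, u}; cl(A) = X∖{q, u} = {p, t, s, v, r}
boundary = {p, t, s, v, r} ∖ {r} = {p, t, s, v}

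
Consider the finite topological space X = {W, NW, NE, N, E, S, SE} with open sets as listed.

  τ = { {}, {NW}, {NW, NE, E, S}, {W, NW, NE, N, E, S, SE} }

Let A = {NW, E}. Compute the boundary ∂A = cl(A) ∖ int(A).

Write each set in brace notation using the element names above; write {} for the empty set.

U open, U⊆A: {}, {NW}. int(A) = ⋃ = {NW}
X∖A={W, NE, N, S, SE}, int(X∖A)={}, hence cl(A)={W, NW, NE, N, E, S, SE}
∂A: remove int from cl → {W, NE, N, E, S, SE}

{W, NE, N, E, S, SE}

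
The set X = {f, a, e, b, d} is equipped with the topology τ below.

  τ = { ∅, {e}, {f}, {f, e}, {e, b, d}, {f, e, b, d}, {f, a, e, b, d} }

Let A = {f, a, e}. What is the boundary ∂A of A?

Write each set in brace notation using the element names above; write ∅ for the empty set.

{a, b, d}

U open, U⊆A: ∅, {f}, {e}, {f, e}. int(A) = ⋃ = {f, e}
X∖A={b, d}, int(X∖A)=∅, hence cl(A)={f, a, e, b, d}
∂A: remove int from cl → {a, b, d}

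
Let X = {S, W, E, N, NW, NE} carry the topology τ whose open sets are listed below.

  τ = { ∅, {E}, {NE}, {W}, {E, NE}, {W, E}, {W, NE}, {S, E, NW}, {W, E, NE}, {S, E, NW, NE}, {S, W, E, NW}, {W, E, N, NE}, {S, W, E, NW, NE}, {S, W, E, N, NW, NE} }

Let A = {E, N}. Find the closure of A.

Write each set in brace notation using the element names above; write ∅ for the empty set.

{S, E, N, NW}

closure: X∖int(X∖A) = X∖{W, NE} = {S, E, N, NW}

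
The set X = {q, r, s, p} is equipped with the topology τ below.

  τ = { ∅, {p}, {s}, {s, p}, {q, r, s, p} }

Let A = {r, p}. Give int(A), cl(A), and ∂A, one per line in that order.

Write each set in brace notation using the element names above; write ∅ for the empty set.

interior: largest open inside A is {p} (from ∅, {p})
cl via duality: int({q, s}) = {s}, so X∖{s} = {q, r, p}
cl∖int = {q, r}

int(A) = {p}
cl(A)  = {q, r, p}
∂A     = {q, r}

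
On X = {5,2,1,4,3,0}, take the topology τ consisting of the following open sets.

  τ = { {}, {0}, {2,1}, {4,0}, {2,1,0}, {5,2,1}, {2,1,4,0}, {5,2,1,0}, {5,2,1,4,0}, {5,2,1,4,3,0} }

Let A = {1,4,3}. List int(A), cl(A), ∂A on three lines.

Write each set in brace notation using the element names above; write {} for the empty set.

int(A) = {}
cl(A)  = {5,2,1,4,3}
∂A     = {5,2,1,4,3}

U open, U⊆A: {}. int(A) = ⋃ = {}
X∖A={5,2,0}, int(X∖A)={0}, hence cl(A)={5,2,1,4,3}
∂A: remove int from cl → {5,2,1,4,3}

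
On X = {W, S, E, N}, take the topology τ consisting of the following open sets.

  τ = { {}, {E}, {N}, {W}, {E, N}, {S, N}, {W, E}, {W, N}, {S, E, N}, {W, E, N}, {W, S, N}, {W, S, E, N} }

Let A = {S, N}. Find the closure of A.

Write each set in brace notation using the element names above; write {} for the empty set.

{S, N}

X∖A={W, E}, int(X∖A)={W, E}, hence cl(A)={S, N}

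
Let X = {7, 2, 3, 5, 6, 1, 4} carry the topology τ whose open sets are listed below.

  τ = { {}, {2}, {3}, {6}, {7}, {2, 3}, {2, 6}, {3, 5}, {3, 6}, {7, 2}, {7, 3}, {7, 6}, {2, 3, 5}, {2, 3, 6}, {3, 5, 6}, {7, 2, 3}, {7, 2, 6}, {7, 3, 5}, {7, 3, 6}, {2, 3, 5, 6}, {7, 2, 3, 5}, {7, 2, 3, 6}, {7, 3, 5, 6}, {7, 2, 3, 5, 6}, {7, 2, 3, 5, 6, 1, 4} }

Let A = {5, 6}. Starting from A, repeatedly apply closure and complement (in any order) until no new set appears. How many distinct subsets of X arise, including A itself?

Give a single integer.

closure: X∖int(X∖A) = X∖{7, 2, 3} = {5, 6, 1, 4}
Let k=closure and c=complement:
  1. A     = {5, 6}
  2. kA    = {5, 6, 1, 4}
  3. cA    = {7, 2, 3, 1, 4}
  4. ckA   = {7, 2, 3}
  5. kcA   = {7, 2, 3, 5, 1, 4}
  6. ckcA  = {6}
  7. kckcA = {6, 1, 4}
  8. ckckcA = {7, 2, 3, 5}
— saturated at 8

8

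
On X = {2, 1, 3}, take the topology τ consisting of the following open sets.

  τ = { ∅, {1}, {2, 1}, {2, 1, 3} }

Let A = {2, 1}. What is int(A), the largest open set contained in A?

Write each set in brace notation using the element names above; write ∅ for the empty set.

open subsets of A: ∅, {1}, {2, 1}; so int(A) = {2, 1}

{2, 1}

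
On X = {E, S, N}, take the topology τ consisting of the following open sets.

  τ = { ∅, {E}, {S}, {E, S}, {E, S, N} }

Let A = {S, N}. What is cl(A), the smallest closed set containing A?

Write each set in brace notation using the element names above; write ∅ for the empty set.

{S, N}

complement {E}; its interior {E}; cl(A) = X∖{E} = {S, N}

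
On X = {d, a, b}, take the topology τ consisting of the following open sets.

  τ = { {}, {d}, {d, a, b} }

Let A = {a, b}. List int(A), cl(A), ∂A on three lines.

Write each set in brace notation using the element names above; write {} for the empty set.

int(A) = {}
cl(A)  = {a, b}
∂A     = {a, b}

interior: largest open inside A is {} (from {})
cl via duality: int({d}) = {d}, so X∖{d} = {a, b}
cl∖int = {a, b}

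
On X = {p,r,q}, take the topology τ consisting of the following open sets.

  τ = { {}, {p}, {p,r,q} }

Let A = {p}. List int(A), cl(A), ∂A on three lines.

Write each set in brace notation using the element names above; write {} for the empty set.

int(A) = {p}
cl(A)  = {p,r,q}
∂A     = {r,q}

interior: largest open inside A is {p} (from {}, {p})
cl via duality: int({r,q}) = {}, so X∖{} = {p,r,q}
cl∖int = {r,q}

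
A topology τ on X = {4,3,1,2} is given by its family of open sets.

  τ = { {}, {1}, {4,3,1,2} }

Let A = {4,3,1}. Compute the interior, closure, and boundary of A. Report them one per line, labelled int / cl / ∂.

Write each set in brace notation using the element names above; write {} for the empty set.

U open, U⊆A: {}, {1}. int(A) = ⋃ = {1}
X∖A={2}, int(X∖A)={}, hence cl(A)={4,3,1,2}
∂A: remove int from cl → {4,3,2}

int(A) = {1}
cl(A)  = {4,3,1,2}
∂A     = {4,3,2}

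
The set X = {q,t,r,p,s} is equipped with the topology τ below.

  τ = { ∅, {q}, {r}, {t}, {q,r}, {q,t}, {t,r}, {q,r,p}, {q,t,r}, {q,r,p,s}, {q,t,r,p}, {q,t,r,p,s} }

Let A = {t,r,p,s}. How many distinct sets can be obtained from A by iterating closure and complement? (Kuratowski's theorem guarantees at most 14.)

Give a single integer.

cl via duality: int({q}) = {q}, so X∖{q} = {t,r,p,s}
Write k for closure, c for complement:
  1. A     = {t,r,p,s}
  2. cA    = {q}
  3. kcA   = {q,p,s}
  4. ckcA  = {t,r}
applying k or c yields no new set

4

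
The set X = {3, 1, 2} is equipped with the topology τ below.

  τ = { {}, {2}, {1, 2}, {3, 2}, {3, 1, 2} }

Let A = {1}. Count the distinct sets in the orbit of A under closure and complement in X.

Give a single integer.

4

X∖A={3, 2}, int(X∖A)={3, 2}, hence cl(A)={1}
Orbit (k=closure, c=complement):
  1. A     = {1}
  2. cA    = {3, 2}
  3. kcA   = {3, 1, 2}
  4. ckcA  = {}
(closed under both — stop)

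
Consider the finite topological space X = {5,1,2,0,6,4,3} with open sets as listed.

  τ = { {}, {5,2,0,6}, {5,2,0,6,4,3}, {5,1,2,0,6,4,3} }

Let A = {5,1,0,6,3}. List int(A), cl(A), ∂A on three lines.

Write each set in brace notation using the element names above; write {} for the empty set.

int(A) = {}
cl(A)  = {5,1,2,0,6,4,3}
∂A     = {5,1,2,0,6,4,3}

opens ⊆ A: {}; union → int = {}
complement {2,4}; its interior {}; cl(A) = X∖{} = {5,1,2,0,6,4,3}
boundary = {5,1,2,0,6,4,3} ∖ {} = {5,1,2,0,6,4,3}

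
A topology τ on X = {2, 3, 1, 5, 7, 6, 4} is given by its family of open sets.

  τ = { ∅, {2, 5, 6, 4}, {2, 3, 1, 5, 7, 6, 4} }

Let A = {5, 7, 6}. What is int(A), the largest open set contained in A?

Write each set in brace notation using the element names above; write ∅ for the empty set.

U open, U⊆A: ∅. int(A) = ⋃ = ∅

∅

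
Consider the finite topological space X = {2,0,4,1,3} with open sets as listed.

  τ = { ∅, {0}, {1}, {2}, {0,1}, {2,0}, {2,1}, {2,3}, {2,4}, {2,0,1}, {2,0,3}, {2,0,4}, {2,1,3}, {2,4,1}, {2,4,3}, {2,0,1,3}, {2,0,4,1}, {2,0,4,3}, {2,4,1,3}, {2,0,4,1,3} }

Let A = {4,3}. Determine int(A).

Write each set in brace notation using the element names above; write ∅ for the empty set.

open subsets of A: ∅; so int(A) = ∅

∅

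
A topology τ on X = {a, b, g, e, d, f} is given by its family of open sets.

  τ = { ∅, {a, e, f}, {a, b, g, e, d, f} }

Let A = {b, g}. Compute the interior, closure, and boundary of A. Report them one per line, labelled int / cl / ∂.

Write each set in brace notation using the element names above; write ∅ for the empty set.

interior: largest open inside A is ∅ (from ∅)
cl via duality: int({a, e, d, f}) = {a, e, f}, so X∖{a, e, f} = {b, g, d}
cl∖int = {b, g, d}

int(A) = ∅
cl(A)  = {b, g, d}
∂A     = {b, g, d}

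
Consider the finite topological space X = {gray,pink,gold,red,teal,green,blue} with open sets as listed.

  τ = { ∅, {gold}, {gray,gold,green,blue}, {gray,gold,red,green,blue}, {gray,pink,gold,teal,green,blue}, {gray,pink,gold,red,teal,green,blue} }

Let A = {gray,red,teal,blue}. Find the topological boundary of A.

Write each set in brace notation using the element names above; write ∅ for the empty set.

interior: largest open inside A is ∅ (from ∅)
cl via duality: int({pink,gold,green}) = {gold}, so X∖{gold} = {gray,pink,red,teal,green,blue}
cl∖int = {gray,pink,red,teal,green,blue}

{gray,pink,red,teal,green,blue}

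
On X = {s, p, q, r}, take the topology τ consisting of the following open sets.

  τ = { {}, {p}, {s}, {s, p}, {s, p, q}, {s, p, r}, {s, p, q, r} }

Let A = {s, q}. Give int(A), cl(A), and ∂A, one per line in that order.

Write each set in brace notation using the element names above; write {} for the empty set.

opens ⊆ A: {}, {s}; union → int = {s}
complement {p, r}; its interior {p}; cl(A) = X∖{p} = {s, q, r}
boundary = {s, q, r} ∖ {s} = {q, r}

int(A) = {s}
cl(A)  = {s, q, r}
∂A     = {q, r}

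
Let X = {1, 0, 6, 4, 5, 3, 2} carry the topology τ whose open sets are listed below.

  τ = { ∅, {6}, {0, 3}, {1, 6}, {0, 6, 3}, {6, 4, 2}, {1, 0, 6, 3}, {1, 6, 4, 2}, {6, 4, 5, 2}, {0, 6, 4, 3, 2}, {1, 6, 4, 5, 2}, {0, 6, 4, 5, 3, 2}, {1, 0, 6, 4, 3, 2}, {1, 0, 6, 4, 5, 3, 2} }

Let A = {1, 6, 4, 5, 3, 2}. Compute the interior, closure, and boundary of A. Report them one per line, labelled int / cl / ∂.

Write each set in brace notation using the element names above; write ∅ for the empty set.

U open, U⊆A: ∅, {6}, {1, 6}, {6, 4, 2}, {6, 4, 5, 2}, {1, 6, 4, 2}, {1, 6, 4, 5, 2}. int(A) = ⋃ = {1, 6, 4, 5, 2}
X∖A={0}, int(X∖A)=∅, hence cl(A)={1, 0, 6, 4, 5, 3, 2}
∂A: remove int from cl → {0, 3}

int(A) = {1, 6, 4, 5, 2}
cl(A)  = {1, 0, 6, 4, 5, 3, 2}
∂A     = {0, 3}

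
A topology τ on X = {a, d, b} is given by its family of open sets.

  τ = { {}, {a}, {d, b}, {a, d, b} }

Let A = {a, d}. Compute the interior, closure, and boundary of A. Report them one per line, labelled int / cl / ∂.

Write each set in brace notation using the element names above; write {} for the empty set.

interior: largest open inside A is {a} (from {}, {a})
cl via duality: int({b}) = {}, so X∖{} = {a, d, b}
cl∖int = {d, b}

int(A) = {a}
cl(A)  = {a, d, b}
∂A     = {d, b}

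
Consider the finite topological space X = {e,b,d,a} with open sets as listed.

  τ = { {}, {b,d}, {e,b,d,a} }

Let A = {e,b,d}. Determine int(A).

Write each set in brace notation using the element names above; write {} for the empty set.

opens ⊆ A: {}, {b,d}; union → int = {b,d}

{b,d}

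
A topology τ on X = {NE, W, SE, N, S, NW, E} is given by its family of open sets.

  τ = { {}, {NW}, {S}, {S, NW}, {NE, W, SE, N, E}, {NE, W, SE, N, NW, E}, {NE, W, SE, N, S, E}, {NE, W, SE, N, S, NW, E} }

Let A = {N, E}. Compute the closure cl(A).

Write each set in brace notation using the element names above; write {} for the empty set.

{NE, W, SE, N, E}

closure: X∖int(X∖A) = X∖{S, NW} = {NE, W, SE, N, E}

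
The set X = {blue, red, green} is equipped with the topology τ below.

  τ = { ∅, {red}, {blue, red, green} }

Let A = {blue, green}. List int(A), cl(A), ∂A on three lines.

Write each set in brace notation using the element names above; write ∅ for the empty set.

int(A) = ∅
cl(A)  = {blue, green}
∂A     = {blue, green}

interior: largest open inside A is ∅ (from ∅)
cl via duality: int({red}) = {red}, so X∖{red} = {blue, green}
cl∖int = {blue, green}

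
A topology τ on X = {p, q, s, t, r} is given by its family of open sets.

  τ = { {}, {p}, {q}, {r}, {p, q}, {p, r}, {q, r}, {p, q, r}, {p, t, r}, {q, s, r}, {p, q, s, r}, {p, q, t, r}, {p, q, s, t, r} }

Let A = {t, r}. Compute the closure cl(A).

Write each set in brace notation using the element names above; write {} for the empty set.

{s, t, r}

closure: X∖int(X∖A) = X∖{p, q} = {s, t, r}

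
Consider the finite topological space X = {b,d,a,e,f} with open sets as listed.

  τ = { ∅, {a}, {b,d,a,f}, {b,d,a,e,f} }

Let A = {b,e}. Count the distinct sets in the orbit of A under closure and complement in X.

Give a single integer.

closure: X∖int(X∖A) = X∖{a} = {b,d,e,f}
Let k=closure and c=complement:
  1. A     = {b,e}
  2. kA    = {b,d,e,f}
  3. cA    = {d,a,f}
  4. ckA   = {a}
  5. kcA   = {b,d,a,e,f}
  6. ckcA  = ∅
— saturated at 6

6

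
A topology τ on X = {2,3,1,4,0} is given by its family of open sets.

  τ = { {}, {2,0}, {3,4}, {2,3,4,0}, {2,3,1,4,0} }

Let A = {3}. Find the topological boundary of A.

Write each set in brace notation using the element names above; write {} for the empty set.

{3,1,4}

open subsets of A: {}; so int(A) = {}
closure: X∖int(X∖A) = X∖{2,0} = {3,1,4}
∂A = {3,1,4} minus {} = {3,1,4}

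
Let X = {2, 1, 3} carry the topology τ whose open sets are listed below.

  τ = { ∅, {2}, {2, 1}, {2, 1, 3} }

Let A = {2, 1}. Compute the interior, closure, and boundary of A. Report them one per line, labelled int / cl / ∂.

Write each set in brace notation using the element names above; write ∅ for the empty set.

int(A) = {2, 1}
cl(A)  = {2, 1, 3}
∂A     = {3}

interior: largest open inside A is {2, 1} (from ∅, {2}, {2, 1})
cl via duality: int({3}) = ∅, so X∖∅ = {2, 1, 3}
cl∖int = {3}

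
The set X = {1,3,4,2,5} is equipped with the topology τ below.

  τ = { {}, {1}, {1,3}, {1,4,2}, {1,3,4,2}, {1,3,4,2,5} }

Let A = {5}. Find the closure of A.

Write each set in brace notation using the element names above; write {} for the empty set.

{5}

X∖A={1,3,4,2}, int(X∖A)={1,3,4,2}, hence cl(A)={5}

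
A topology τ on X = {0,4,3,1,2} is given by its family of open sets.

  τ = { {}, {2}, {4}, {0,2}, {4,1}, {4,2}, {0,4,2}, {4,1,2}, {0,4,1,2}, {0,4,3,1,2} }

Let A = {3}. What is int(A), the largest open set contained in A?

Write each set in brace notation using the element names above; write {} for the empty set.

opens ⊆ A: {}; union → int = {}

{}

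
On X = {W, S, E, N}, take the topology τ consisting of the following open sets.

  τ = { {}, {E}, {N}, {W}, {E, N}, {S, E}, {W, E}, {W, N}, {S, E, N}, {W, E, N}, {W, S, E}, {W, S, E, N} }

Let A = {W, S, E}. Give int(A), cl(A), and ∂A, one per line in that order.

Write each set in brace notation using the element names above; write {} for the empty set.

U open, U⊆A: {}, {E}, {W}, {S, E}, {W, E}, {W, S, E}. int(A) = ⋃ = {W, S, E}
X∖A={N}, int(X∖A)={N}, hence cl(A)={W, S, E}
∂A: remove int from cl → {}

int(A) = {W, S, E}
cl(A)  = {W, S, E}
∂A     = {}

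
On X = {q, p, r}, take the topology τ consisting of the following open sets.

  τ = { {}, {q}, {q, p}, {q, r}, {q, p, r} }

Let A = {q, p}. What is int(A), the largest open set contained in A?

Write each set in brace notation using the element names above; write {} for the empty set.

{q, p}

interior: largest open inside A is {q, p} (from {}, {q}, {q, p})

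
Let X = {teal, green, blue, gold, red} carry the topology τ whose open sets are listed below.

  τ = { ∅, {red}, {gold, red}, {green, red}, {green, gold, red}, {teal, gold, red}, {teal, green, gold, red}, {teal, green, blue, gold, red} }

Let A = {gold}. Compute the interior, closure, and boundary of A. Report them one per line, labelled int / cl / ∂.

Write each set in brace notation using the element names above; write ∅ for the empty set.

int(A) = ∅
cl(A)  = {teal, blue, gold}
∂A     = {teal, blue, gold}

opens ⊆ A: ∅; union → int = ∅
complement {teal, green, blue, red}; its interior {green, red}; cl(A) = X∖{green, red} = {teal, blue, gold}
boundary = {teal, blue, gold} ∖ ∅ = {teal, blue, gold}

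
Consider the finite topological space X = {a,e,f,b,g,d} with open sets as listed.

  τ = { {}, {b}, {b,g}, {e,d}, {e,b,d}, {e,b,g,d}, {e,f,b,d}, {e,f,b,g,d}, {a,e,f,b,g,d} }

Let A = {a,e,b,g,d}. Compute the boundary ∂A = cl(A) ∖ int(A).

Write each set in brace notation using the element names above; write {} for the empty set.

U open, U⊆A: {}, {b}, {b,g}, {e,d}, {e,b,d}, {e,b,g,d}. int(A) = ⋃ = {e,b,g,d}
X∖A={f}, int(X∖A)={}, hence cl(A)={a,e,f,b,g,d}
∂A: remove int from cl → {a,f}

{a,f}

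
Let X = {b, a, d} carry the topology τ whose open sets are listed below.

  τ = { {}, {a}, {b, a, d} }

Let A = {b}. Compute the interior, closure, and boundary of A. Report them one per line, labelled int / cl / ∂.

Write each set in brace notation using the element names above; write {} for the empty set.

int(A) = {}
cl(A)  = {b, d}
∂A     = {b, d}

opens ⊆ A: {}; union → int = {}
complement {a, d}; its interior {a}; cl(A) = X∖{a} = {b, d}
boundary = {b, d} ∖ {} = {b, d}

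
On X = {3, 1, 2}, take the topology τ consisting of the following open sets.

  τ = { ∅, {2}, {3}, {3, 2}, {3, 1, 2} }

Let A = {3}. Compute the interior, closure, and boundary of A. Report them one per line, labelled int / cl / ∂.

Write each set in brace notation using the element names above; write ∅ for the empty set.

open subsets of A: ∅, {3}; so int(A) = {3}
closure: X∖int(X∖A) = X∖{2} = {3, 1}
∂A = {3, 1} minus {3} = {1}

int(A) = {3}
cl(A)  = {3, 1}
∂A     = {1}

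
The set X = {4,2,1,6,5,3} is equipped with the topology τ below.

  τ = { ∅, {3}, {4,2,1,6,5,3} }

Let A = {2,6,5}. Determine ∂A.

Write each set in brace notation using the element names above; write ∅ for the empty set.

interior: largest open inside A is ∅ (from ∅)
cl via duality: int({4,1,3}) = {3}, so X∖{3} = {4,2,1,6,5}
cl∖int = {4,2,1,6,5}

{4,2,1,6,5}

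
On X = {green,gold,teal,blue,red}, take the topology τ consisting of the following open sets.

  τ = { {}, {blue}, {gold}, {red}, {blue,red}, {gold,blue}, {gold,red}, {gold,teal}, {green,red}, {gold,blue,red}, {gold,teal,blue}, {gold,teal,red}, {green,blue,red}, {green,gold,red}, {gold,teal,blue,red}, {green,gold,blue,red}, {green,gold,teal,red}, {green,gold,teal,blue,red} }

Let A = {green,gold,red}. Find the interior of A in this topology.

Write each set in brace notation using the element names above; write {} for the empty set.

{green,gold,red}

interior: largest open inside A is {green,gold,red} (from {}, {gold}, {red}, {gold,red}, {green,red}, {green,gold,red})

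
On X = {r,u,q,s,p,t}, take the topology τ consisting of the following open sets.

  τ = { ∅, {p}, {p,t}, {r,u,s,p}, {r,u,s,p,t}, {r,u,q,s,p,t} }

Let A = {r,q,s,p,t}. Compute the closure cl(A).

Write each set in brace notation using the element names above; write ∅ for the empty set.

{r,u,q,s,p,t}

cl via duality: int({u}) = ∅, so X∖∅ = {r,u,q,s,p,t}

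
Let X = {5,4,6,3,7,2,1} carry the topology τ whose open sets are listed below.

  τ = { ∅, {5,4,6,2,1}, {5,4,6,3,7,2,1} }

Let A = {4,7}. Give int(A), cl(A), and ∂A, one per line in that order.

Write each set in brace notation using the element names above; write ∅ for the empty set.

opens ⊆ A: ∅; union → int = ∅
complement {5,6,3,2,1}; its interior ∅; cl(A) = X∖∅ = {5,4,6,3,7,2,1}
boundary = {5,4,6,3,7,2,1} ∖ ∅ = {5,4,6,3,7,2,1}

int(A) = ∅
cl(A)  = {5,4,6,3,7,2,1}
∂A     = {5,4,6,3,7,2,1}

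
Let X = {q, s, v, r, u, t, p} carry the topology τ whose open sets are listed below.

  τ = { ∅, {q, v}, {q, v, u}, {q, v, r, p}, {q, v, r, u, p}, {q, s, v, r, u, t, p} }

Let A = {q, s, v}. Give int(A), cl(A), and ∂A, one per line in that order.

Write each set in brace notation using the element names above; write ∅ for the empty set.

open subsets of A: ∅, {q, v}; so int(A) = {q, v}
closure: X∖int(X∖A) = X∖∅ = {q, s, v, r, u, t, p}
∂A = {q, s, v, r, u, t, p} minus {q, v} = {s, r, u, t, p}

int(A) = {q, v}
cl(A)  = {q, s, v, r, u, t, p}
∂A     = {s, r, u, t, p}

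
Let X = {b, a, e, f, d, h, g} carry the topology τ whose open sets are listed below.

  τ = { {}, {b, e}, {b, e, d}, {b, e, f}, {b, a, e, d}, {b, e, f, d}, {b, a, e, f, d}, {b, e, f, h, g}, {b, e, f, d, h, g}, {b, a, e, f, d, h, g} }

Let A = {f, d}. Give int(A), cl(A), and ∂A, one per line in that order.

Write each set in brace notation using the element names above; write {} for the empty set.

open subsets of A: {}; so int(A) = {}
closure: X∖int(X∖A) = X∖{b, e} = {a, f, d, h, g}
∂A = {a, f, d, h, g} minus {} = {a, f, d, h, g}

int(A) = {}
cl(A)  = {a, f, d, h, g}
∂A     = {a, f, d, h, g}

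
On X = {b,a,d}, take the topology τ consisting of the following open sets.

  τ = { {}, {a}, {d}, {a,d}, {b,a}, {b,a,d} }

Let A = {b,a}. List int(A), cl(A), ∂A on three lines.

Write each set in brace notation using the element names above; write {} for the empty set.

open subsets of A: {}, {a}, {b,a}; so int(A) = {b,a}
closure: X∖int(X∖A) = X∖{d} = {b,a}
∂A = {b,a} minus {b,a} = {}

int(A) = {b,a}
cl(A)  = {b,a}
∂A     = {}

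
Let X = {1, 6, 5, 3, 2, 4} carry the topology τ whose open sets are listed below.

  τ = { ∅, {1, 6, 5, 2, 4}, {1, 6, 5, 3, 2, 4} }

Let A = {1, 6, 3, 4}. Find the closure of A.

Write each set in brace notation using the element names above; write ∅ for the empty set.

cl via duality: int({5, 2}) = ∅, so X∖∅ = {1, 6, 5, 3, 2, 4}

{1, 6, 5, 3, 2, 4}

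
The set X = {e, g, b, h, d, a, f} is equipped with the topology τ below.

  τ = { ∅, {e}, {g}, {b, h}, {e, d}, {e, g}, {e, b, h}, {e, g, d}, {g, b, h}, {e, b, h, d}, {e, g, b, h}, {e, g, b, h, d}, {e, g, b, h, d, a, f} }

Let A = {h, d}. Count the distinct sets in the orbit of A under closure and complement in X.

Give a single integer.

complement {e, g, b, a, f}; its interior {e, g}; cl(A) = X∖{e, g} = {b, h, d, a, f}
With k = closure, c = complement:
  1. A     = {h, d}
  2. kA    = {b, h, d, a, f}
  3. cA    = {e, g, b, a, f}
  4. ckA   = {e, g}
  5. kcA   = {e, g, b, h, d, a, f}
  6. kckA  = {e, g, d, a, f}
  7. ckcA  = ∅
  8. ckckA = {b, h}
  9. kckckA = {b, h, a, f}
  10. ckckckA = {e, g, d}
k, c of each give nothing new

10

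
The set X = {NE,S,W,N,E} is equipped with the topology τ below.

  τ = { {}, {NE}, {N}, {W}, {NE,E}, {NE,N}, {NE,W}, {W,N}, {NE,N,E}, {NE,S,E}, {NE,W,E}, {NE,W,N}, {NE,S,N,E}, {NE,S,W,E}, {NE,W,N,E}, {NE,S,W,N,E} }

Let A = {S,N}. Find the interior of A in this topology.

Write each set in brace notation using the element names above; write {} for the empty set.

{N}

open subsets of A: {}, {N}; so int(A) = {N}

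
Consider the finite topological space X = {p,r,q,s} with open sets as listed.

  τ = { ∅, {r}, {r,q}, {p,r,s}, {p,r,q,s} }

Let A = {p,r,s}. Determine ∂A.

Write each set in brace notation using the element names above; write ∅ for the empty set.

open subsets of A: ∅, {r}, {p,r,s}; so int(A) = {p,r,s}
closure: X∖int(X∖A) = X∖∅ = {p,r,q,s}
∂A = {p,r,q,s} minus {p,r,s} = {q}

{q}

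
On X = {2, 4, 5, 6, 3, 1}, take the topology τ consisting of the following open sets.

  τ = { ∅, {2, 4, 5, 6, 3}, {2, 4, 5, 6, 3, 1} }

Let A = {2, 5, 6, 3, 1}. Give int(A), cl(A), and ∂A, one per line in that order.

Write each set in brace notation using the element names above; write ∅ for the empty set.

int(A) = ∅
cl(A)  = {2, 4, 5, 6, 3, 1}
∂A     = {2, 4, 5, 6, 3, 1}

opens ⊆ A: ∅; union → int = ∅
complement {4}; its interior ∅; cl(A) = X∖∅ = {2, 4, 5, 6, 3, 1}
boundary = {2, 4, 5, 6, 3, 1} ∖ ∅ = {2, 4, 5, 6, 3, 1}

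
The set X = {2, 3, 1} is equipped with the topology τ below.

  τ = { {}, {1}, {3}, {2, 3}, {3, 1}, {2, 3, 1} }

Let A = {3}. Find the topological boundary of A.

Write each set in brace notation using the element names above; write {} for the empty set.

{2}

open subsets of A: {}, {3}; so int(A) = {3}
closure: X∖int(X∖A) = X∖{1} = {2, 3}
∂A = {2, 3} minus {3} = {2}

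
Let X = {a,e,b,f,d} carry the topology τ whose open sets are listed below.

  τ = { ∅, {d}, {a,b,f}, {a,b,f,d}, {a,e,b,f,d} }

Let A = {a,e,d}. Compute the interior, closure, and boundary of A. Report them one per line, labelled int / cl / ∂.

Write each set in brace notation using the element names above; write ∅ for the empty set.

U open, U⊆A: ∅, {d}. int(A) = ⋃ = {d}
X∖A={b,f}, int(X∖A)=∅, hence cl(A)={a,e,b,f,d}
∂A: remove int from cl → {a,e,b,f}

int(A) = {d}
cl(A)  = {a,e,b,f,d}
∂A     = {a,e,b,f}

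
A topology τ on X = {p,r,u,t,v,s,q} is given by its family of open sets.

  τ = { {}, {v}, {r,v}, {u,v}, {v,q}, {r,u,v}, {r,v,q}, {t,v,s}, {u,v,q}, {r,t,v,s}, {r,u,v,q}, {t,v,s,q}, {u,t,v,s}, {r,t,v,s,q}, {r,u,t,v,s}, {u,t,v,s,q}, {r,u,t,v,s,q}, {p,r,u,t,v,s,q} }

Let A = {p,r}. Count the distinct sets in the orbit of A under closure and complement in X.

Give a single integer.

4

complement {u,t,v,s,q}; its interior {u,t,v,s,q}; cl(A) = X∖{u,t,v,s,q} = {p,r}
With k = closure, c = complement:
  1. A     = {p,r}
  2. cA    = {u,t,v,s,q}
  3. kcA   = {p,r,u,t,v,s,q}
  4. ckcA  = {}
k, c of each give nothing new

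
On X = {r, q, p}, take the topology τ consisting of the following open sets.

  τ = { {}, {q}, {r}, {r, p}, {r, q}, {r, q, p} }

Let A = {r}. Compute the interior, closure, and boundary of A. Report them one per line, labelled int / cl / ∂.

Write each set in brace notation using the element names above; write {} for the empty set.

interior: largest open inside A is {r} (from {}, {r})
cl via duality: int({q, p}) = {q}, so X∖{q} = {r, p}
cl∖int = {p}

int(A) = {r}
cl(A)  = {r, p}
∂A     = {p}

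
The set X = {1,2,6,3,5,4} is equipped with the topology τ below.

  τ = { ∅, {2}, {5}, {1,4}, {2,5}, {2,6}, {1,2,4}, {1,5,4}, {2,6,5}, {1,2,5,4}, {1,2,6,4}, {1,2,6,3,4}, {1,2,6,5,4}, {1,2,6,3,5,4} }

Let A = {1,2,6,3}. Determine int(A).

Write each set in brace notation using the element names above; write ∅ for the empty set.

{2,6}

U open, U⊆A: ∅, {2}, {2,6}. int(A) = ⋃ = {2,6}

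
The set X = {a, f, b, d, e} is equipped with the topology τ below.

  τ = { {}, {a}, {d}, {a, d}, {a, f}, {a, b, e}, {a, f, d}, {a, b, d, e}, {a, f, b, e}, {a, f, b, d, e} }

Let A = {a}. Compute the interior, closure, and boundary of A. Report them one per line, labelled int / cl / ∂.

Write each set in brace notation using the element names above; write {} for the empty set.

opens ⊆ A: {}, {a}; union → int = {a}
complement {f, b, d, e}; its interior {d}; cl(A) = X∖{d} = {a, f, b, e}
boundary = {a, f, b, e} ∖ {a} = {f, b, e}

int(A) = {a}
cl(A)  = {a, f, b, e}
∂A     = {f, b, e}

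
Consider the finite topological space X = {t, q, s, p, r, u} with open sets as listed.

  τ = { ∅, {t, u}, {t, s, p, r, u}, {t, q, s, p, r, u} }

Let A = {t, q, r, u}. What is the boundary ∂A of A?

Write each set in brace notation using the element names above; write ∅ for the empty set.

U open, U⊆A: ∅, {t, u}. int(A) = ⋃ = {t, u}
X∖A={s, p}, int(X∖A)=∅, hence cl(A)={t, q, s, p, r, u}
∂A: remove int from cl → {q, s, p, r}

{q, s, p, r}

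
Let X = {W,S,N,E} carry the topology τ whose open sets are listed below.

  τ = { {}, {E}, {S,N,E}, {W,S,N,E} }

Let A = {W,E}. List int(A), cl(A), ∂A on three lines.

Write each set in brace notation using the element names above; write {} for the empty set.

int(A) = {E}
cl(A)  = {W,S,N,E}
∂A     = {W,S,N}

open subsets of A: {}, {E}; so int(A) = {E}
closure: X∖int(X∖A) = X∖{} = {W,S,N,E}
∂A = {W,S,N,E} minus {E} = {W,S,N}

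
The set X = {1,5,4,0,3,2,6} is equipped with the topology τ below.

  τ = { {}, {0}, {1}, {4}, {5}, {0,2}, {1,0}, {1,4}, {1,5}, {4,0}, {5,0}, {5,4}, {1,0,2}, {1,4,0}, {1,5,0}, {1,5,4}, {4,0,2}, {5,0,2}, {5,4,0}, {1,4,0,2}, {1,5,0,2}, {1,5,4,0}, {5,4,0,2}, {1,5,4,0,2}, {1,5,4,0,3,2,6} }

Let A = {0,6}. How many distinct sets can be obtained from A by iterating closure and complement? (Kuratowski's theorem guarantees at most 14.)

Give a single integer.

closure: X∖int(X∖A) = X∖{1,5,4} = {0,3,2,6}
Let k=closure and c=complement:
  1. A     = {0,6}
  2. kA    = {0,3,2,6}
  3. cA    = {1,5,4,3,2}
  4. ckA   = {1,5,4}
  5. kcA   = {1,5,4,3,2,6}
  6. kckA  = {1,5,4,3,6}
  7. ckcA  = {0}
  8. ckckA = {0,2}
— saturated at 8

8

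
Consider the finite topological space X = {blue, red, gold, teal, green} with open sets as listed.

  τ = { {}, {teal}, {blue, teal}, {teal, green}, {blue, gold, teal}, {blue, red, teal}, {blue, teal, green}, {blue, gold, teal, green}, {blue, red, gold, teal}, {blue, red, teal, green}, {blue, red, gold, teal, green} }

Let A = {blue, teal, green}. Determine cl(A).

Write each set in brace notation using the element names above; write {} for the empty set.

{blue, red, gold, teal, green}

closure: X∖int(X∖A) = X∖{} = {blue, red, gold, teal, green}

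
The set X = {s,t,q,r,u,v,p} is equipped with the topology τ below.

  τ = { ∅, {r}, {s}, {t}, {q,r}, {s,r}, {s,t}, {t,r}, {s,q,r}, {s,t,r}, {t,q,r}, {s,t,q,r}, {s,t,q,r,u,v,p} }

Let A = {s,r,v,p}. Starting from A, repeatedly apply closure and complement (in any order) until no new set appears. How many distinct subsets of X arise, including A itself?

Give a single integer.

X∖A={t,q,u}, int(X∖A)={t}, hence cl(A)={s,q,r,u,v,p}
Orbit (k=closure, c=complement):
  1. A     = {s,r,v,p}
  2. kA    = {s,q,r,u,v,p}
  3. cA    = {t,q,u}
  4. ckA   = {t}
  5. kcA   = {t,q,u,v,p}
  6. kckA  = {t,u,v,p}
  7. ckcA  = {s,r}
  8. ckckA = {s,q,r}
(closed under both — stop)

8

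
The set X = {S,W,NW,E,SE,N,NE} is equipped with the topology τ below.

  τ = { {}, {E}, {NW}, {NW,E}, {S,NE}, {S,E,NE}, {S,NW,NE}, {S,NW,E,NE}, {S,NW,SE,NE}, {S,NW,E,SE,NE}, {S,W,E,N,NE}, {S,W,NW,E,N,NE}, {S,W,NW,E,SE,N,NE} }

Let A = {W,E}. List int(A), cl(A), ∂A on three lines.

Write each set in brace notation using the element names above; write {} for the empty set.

open subsets of A: {}, {E}; so int(A) = {E}
closure: X∖int(X∖A) = X∖{S,NW,SE,NE} = {W,E,N}
∂A = {W,E,N} minus {E} = {W,N}

int(A) = {E}
cl(A)  = {W,E,N}
∂A     = {W,N}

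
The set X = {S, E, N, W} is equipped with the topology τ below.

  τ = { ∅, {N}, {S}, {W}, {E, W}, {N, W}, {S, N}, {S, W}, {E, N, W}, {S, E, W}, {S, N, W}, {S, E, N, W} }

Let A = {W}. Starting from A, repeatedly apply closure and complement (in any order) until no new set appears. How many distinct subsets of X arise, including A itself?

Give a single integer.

closure: X∖int(X∖A) = X∖{S, N} = {E, W}
Let k=closure and c=complement:
  1. A     = {W}
  2. kA    = {E, W}
  3. cA    = {S, E, N}
  4. ckA   = {S, N}
— saturated at 4

4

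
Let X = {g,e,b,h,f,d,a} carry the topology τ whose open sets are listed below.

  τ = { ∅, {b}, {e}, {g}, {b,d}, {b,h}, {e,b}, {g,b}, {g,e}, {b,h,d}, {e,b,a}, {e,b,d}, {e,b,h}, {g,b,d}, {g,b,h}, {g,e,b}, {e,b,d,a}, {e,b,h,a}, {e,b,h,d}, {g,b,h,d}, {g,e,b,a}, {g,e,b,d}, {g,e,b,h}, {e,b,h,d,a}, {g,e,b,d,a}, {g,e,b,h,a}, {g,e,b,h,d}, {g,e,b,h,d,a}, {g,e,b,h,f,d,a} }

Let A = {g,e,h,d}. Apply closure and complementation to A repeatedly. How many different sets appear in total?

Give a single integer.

cl via duality: int({b,f,a}) = {b}, so X∖{b} = {g,e,h,f,d,a}
Write k for closure, c for complement:
  1. A     = {g,e,h,d}
  2. kA    = {g,e,h,f,d,a}
  3. cA    = {b,f,a}
  4. ckA   = {b}
  5. kcA   = {b,h,f,d,a}
  6. ckcA  = {g,e}
  7. kckcA = {g,e,f,a}
  8. ckckcA = {b,h,d}
applying k or c yields no new set

8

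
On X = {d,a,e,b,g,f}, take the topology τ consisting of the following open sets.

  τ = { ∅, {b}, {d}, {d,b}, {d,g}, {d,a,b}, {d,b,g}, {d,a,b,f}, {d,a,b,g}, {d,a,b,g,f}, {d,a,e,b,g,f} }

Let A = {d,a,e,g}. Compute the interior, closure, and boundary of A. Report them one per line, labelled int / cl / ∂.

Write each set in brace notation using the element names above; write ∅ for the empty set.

opens ⊆ A: ∅, {d}, {d,g}; union → int = {d,g}
complement {b,f}; its interior {b}; cl(A) = X∖{b} = {d,a,e,g,f}
boundary = {d,a,e,g,f} ∖ {d,g} = {a,e,f}

int(A) = {d,g}
cl(A)  = {d,a,e,g,f}
∂A     = {a,e,f}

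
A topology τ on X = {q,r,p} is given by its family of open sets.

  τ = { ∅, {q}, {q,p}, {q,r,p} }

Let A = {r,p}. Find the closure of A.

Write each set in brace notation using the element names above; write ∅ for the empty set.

X∖A={q}, int(X∖A)={q}, hence cl(A)={r,p}

{r,p}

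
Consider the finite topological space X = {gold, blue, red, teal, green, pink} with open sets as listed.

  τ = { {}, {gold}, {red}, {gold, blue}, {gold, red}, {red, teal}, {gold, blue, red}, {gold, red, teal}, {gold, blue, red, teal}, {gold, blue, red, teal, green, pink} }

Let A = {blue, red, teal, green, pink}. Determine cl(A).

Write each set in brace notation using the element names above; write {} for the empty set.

{blue, red, teal, green, pink}

closure: X∖int(X∖A) = X∖{gold} = {blue, red, teal, green, pink}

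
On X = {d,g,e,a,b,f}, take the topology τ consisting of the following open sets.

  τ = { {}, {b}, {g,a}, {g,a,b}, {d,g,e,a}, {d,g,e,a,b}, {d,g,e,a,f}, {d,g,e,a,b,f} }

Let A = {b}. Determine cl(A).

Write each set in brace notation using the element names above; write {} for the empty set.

{b}

X∖A={d,g,e,a,f}, int(X∖A)={d,g,e,a,f}, hence cl(A)={b}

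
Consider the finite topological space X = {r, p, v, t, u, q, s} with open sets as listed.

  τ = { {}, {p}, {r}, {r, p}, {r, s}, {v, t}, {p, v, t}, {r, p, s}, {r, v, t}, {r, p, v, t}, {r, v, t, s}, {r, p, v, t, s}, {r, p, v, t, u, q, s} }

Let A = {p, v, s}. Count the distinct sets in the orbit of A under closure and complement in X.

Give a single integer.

12

cl via duality: int({r, t, u, q}) = {r}, so X∖{r} = {p, v, t, u, q, s}
Write k for closure, c for complement:
  1. A     = {p, v, s}
  2. kA    = {p, v, t, u, q, s}
  3. cA    = {r, t, u, q}
  4. ckA   = {r}
  5. kcA   = {r, v, t, u, q, s}
  6. kckA  = {r, u, q, s}
  7. ckcA  = {p}
  8. ckckA = {p, v, t}
  9. kckcA = {p, u, q}
  10. kckckA = {p, v, t, u, q}
  11. ckckcA = {r, v, t, s}
  12. ckckckA = {r, s}
applying k or c yields no new set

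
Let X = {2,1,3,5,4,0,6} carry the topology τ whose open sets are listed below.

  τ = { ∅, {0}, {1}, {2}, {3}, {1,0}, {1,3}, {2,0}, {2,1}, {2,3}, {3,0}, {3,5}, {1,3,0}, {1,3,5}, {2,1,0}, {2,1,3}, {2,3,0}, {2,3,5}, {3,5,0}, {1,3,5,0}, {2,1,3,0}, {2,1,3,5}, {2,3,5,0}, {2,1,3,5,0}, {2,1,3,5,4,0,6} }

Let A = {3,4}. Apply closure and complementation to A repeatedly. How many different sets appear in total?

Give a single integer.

cl via duality: int({2,1,5,0,6}) = {2,1,0}, so X∖{2,1,0} = {3,5,4,6}
Write k for closure, c for complement:
  1. A     = {3,4}
  2. kA    = {3,5,4,6}
  3. cA    = {2,1,5,0,6}
  4. ckA   = {2,1,0}
  5. kcA   = {2,1,5,4,0,6}
  6. kckA  = {2,1,4,0,6}
  7. ckcA  = {3}
  8. ckckA = {3,5}
applying k or c yields no new set

8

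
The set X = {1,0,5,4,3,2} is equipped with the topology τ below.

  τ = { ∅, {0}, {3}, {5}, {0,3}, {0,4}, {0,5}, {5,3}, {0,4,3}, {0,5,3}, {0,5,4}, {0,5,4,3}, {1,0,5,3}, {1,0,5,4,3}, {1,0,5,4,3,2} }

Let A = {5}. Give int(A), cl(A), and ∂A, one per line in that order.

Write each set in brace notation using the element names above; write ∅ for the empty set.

int(A) = {5}
cl(A)  = {1,5,2}
∂A     = {1,2}

U open, U⊆A: ∅, {5}. int(A) = ⋃ = {5}
X∖A={1,0,4,3,2}, int(X∖A)={0,4,3}, hence cl(A)={1,5,2}
∂A: remove int from cl → {1,2}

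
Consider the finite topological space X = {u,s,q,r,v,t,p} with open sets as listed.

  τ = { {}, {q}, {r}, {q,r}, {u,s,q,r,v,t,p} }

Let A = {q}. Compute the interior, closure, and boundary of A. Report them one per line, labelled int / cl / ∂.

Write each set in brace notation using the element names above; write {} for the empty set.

U open, U⊆A: {}, {q}. int(A) = ⋃ = {q}
X∖A={u,s,r,v,t,p}, int(X∖A)={r}, hence cl(A)={u,s,q,v,t,p}
∂A: remove int from cl → {u,s,v,t,p}

int(A) = {q}
cl(A)  = {u,s,q,v,t,p}
∂A     = {u,s,v,t,p}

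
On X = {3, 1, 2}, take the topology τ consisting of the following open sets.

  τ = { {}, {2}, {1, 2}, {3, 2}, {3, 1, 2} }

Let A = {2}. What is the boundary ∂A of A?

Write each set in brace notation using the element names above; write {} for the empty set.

{3, 1}

open subsets of A: {}, {2}; so int(A) = {2}
closure: X∖int(X∖A) = X∖{} = {3, 1, 2}
∂A = {3, 1, 2} minus {2} = {3, 1}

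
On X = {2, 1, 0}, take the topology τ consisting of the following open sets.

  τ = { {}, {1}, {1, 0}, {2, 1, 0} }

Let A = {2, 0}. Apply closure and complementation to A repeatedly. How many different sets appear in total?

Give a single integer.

4

X∖A={1}, int(X∖A)={1}, hence cl(A)={2, 0}
Orbit (k=closure, c=complement):
  1. A     = {2, 0}
  2. cA    = {1}
  3. kcA   = {2, 1, 0}
  4. ckcA  = {}
(closed under both — stop)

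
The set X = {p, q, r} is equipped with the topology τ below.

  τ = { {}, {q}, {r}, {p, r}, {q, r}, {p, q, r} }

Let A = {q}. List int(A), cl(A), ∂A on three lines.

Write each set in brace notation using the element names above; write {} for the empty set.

int(A) = {q}
cl(A)  = {q}
∂A     = {}

U open, U⊆A: {}, {q}. int(A) = ⋃ = {q}
X∖A={p, r}, int(X∖A)={p, r}, hence cl(A)={q}
∂A: remove int from cl → {}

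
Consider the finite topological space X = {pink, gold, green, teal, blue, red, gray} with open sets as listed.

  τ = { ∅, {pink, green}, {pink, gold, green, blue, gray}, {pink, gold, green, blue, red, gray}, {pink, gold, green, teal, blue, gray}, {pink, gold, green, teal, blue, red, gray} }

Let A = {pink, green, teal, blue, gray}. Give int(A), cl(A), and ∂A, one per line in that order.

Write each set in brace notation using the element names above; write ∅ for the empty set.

U open, U⊆A: ∅, {pink, green}. int(A) = ⋃ = {pink, green}
X∖A={gold, red}, int(X∖A)=∅, hence cl(A)={pink, gold, green, teal, blue, red, gray}
∂A: remove int from cl → {gold, teal, blue, red, gray}

int(A) = {pink, green}
cl(A)  = {pink, gold, green, teal, blue, red, gray}
∂A     = {gold, teal, blue, red, gray}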